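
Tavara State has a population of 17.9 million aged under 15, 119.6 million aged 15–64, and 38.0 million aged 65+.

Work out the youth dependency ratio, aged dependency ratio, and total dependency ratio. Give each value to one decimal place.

Youth dependency ratio = 17.9 / 119.6 × 100 = 15.0
Old-age dependency ratio = 38.0 / 119.6 × 100 = 31.8
Total dependency ratio = (17.9 + 38.0) / 119.6 × 100 = 55.9 / 119.6 × 100 = 46.7

Youth dependency ratio: 15.0
Old-age dependency ratio: 31.8
Total dependency ratio: 46.7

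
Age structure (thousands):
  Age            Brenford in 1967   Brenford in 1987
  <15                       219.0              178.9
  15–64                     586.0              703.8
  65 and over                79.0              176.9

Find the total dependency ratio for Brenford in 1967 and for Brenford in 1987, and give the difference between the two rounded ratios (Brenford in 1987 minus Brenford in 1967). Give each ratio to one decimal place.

Brenford in 1967: 50.9
Brenford in 1987: 50.6
Difference: -0.3

Brenford in 1967: (219.0 + 79.0) / 586.0 × 100 = 298.0 / 586.0 × 100 = 50.9
Brenford in 1987: (178.9 + 176.9) / 703.8 × 100 = 355.8 / 703.8 × 100 = 50.6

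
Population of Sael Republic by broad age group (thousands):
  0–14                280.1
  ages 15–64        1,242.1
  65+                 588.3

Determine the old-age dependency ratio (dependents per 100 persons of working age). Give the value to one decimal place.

Old-age dependency ratio: 47.4

Old-age dependency ratio = 588.3 / 1,242.1 × 100 = 47.4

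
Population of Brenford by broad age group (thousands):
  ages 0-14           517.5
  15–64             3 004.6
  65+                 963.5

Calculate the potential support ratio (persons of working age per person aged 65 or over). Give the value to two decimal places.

Potential support ratio: 3.12

Potential support ratio = 3 004.6 / 963.5 = 3.12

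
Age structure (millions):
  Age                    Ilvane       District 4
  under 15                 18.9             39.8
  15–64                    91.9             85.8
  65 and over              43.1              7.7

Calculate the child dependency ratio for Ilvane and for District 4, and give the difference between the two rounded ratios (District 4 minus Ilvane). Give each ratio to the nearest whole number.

Ilvane: 21
District 4: 46
Difference: +25

Ilvane: 18.9 / 91.9 × 100 = 21
District 4: 39.8 / 85.8 × 100 = 46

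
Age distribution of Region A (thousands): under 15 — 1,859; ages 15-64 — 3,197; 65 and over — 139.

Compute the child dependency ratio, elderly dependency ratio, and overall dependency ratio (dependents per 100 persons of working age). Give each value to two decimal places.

Youth dependency ratio = 1,859 / 3,197 × 100 = 58.15
Old-age dependency ratio = 139 / 3,197 × 100 = 4.35
Total dependency ratio = (1,859 + 139) / 3,197 × 100 = 1,998 / 3,197 × 100 = 62.50

Youth dependency ratio: 58.15
Old-age dependency ratio: 4.35
Total dependency ratio: 62.50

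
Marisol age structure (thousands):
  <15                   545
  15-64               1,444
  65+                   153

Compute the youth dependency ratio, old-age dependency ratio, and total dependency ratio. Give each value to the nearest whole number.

Youth dependency ratio: 38
Old-age dependency ratio: 11
Total dependency ratio: 48

Youth dependency ratio = 545 / 1,444 × 100 = 38
Old-age dependency ratio = 153 / 1,444 × 100 = 11
Total dependency ratio = (545 + 153) / 1,444 × 100 = 698 / 1,444 × 100 = 48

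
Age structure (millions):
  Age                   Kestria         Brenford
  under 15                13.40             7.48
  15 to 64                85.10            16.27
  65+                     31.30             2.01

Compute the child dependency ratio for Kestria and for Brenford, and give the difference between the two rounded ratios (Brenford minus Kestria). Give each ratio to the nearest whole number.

Kestria: 16
Brenford: 46
Difference: +30

Kestria: 13.40 / 85.10 × 100 = 16
Brenford: 7.48 / 16.27 × 100 = 46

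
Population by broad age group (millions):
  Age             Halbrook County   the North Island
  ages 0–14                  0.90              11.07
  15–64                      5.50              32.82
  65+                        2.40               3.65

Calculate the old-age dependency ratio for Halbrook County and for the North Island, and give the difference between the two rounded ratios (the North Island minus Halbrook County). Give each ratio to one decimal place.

Halbrook County: 2.40 / 5.50 × 100 = 43.6
the North Island: 3.65 / 32.82 × 100 = 11.1

Halbrook County: 43.6
the North Island: 11.1
Difference: -32.5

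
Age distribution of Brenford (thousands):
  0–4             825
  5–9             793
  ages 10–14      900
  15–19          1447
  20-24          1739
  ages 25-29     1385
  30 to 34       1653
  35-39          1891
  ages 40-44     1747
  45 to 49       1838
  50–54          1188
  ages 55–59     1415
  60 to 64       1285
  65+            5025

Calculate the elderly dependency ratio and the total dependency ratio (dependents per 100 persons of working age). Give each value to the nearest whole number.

0–14: 825 + 793 + 900 = 2518
15–64: 1447 + 1739 + 1385 + 1653 + 1891 + 1747 + 1838 + 1188 + 1415 + 1285 = 15588
65+: 5025
Old-age dependency ratio = 5025 / 15588 × 100 = 32
Total dependency ratio = (2518 + 5025) / 15588 × 100 = 7543 / 15588 × 100 = 48

Old-age dependency ratio: 32
Total dependency ratio: 48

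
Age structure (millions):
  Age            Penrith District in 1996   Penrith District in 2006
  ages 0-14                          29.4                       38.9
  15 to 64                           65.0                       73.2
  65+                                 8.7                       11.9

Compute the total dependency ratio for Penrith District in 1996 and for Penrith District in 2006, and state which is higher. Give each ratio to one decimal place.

Penrith District in 1996: (29.4 + 8.7) / 65.0 × 100 = 38.1 / 65.0 × 100 = 58.6
Penrith District in 2006: (38.9 + 11.9) / 73.2 × 100 = 50.8 / 73.2 × 100 = 69.4

Penrith District in 1996: 58.6
Penrith District in 2006: 69.4
Higher: Penrith District in 2006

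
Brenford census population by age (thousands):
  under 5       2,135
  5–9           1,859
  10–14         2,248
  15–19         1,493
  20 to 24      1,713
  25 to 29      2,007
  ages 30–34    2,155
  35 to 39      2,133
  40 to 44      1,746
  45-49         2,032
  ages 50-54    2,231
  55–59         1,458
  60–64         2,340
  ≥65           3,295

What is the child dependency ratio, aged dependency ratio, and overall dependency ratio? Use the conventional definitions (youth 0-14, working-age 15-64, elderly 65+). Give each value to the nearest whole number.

0–14: 2,135 + 1,859 + 2,248 = 6,242
15–64: 1,493 + 1,713 + 2,007 + 2,155 + 2,133 + 1,746 + 2,032 + 2,231 + 1,458 + 2,340 = 19,308
65+: 3,295
Youth dependency ratio = 6,242 / 19,308 × 100 = 32
Old-age dependency ratio = 3,295 / 19,308 × 100 = 17
Total dependency ratio = (6,242 + 3,295) / 19,308 × 100 = 9,537 / 19,308 × 100 = 49

Youth dependency ratio: 32
Old-age dependency ratio: 17
Total dependency ratio: 49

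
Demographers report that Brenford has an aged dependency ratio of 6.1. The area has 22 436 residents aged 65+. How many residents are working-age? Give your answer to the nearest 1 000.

Working-age: 368 000

Old-age dependency ratio = elderly / working-age × 100
6.1 = 22 436 / W × 100
⇒ 368 000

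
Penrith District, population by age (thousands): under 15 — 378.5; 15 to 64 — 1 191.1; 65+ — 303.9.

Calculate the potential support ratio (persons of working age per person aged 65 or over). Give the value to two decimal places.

Potential support ratio: 3.92

Potential support ratio = 1 191.1 / 303.9 = 3.92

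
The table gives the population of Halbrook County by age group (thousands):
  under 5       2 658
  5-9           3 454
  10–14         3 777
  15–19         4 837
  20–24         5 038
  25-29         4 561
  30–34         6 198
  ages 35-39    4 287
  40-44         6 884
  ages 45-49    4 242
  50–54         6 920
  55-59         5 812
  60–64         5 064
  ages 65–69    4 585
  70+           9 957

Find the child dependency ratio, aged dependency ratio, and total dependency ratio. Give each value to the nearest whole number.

0–14: 2 658 + 3 454 + 3 777 = 9 889
15–64: 4 837 + 5 038 + 4 561 + 6 198 + 4 287 + 6 884 + 4 242 + 6 920 + 5 812 + 5 064 = 53 843
65+: 4 585 + 9 957 = 14 542
Youth dependency ratio = 9 889 / 53 843 × 100 = 18
Old-age dependency ratio = 14 542 / 53 843 × 100 = 27
Total dependency ratio = (9 889 + 14 542) / 53 843 × 100 = 24 431 / 53 843 × 100 = 45

Youth dependency ratio: 18
Old-age dependency ratio: 27
Total dependency ratio: 45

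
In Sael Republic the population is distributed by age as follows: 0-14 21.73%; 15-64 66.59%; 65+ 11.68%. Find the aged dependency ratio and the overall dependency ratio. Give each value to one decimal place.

Old-age dependency ratio: 17.5
Total dependency ratio: 50.2

Old-age dependency ratio = 11.68 / 66.59 × 100 = 17.5
Total dependency ratio = (21.73 + 11.68) / 66.59 × 100 = 33.41 / 66.59 × 100 = 50.2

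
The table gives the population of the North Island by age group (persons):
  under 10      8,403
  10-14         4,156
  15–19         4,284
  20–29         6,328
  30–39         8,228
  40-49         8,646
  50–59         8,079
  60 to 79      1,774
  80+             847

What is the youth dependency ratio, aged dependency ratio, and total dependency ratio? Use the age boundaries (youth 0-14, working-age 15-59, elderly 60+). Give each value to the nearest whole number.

0–14: 8,403 + 4,156 = 12,559
15–59: 4,284 + 6,328 + 8,228 + 8,646 + 8,079 = 35,565
60+: 1,774 + 847 = 2,621
Youth dependency ratio = 12,559 / 35,565 × 100 = 35
Old-age dependency ratio = 2,621 / 35,565 × 100 = 7
Total dependency ratio = (12,559 + 2,621) / 35,565 × 100 = 15,180 / 35,565 × 100 = 43

Youth dependency ratio: 35
Old-age dependency ratio: 7
Total dependency ratio: 43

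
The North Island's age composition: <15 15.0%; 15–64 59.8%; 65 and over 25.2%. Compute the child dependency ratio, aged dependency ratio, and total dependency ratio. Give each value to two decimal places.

Youth dependency ratio: 25.08
Old-age dependency ratio: 42.14
Total dependency ratio: 67.22

Youth dependency ratio = 15.0 / 59.8 × 100 = 25.08
Old-age dependency ratio = 25.2 / 59.8 × 100 = 42.14
Total dependency ratio = (15.0 + 25.2) / 59.8 × 100 = 40.2 / 59.8 × 100 = 67.22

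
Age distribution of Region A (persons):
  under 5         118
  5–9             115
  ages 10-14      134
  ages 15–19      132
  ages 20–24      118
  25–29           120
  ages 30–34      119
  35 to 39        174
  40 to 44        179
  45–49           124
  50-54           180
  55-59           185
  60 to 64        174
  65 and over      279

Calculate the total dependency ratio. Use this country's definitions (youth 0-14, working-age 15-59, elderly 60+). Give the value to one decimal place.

0–14: 118 + 115 + 134 = 367
15–59: 132 + 118 + 120 + 119 + 174 + 179 + 124 + 180 + 185 = 1 331
60+: 174 + 279 = 453
Total dependency ratio = (367 + 453) / 1 331 × 100 = 820 / 1 331 × 100 = 61.6

Total dependency ratio: 61.6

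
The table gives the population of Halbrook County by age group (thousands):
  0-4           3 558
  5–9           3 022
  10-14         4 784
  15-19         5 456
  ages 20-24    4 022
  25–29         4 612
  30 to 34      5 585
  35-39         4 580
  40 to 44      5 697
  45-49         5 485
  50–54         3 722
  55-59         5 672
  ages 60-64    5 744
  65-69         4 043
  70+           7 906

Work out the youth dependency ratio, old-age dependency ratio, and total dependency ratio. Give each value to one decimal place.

0–14: 3 558 + 3 022 + 4 784 = 11 364
15–64: 5 456 + 4 022 + 4 612 + 5 585 + 4 580 + 5 697 + 5 485 + 3 722 + 5 672 + 5 744 = 50 575
65+: 4 043 + 7 906 = 11 949
Youth dependency ratio = 11 364 / 50 575 × 100 = 22.5
Old-age dependency ratio = 11 949 / 50 575 × 100 = 23.6
Total dependency ratio = (11 364 + 11 949) / 50 575 × 100 = 23 313 / 50 575 × 100 = 46.1

Youth dependency ratio: 22.5
Old-age dependency ratio: 23.6
Total dependency ratio: 46.1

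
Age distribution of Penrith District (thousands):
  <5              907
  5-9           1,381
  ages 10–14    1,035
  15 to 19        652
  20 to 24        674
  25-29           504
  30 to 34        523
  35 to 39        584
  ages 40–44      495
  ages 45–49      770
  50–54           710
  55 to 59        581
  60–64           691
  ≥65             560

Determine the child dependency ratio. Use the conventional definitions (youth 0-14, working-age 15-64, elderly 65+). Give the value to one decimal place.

0–14: 907 + 1,381 + 1,035 = 3,323
15–64: 652 + 674 + 504 + 523 + 584 + 495 + 770 + 710 + 581 + 691 = 6,184
65+: 560
Youth dependency ratio = 3,323 / 6,184 × 100 = 53.7

Youth dependency ratio: 53.7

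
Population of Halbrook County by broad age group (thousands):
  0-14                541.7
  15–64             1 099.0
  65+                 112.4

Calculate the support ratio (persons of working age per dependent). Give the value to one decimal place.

Support ratio = 1 099.0 / (541.7 + 112.4) = 1 099.0 / 654.1 = 1.7

Support ratio: 1.7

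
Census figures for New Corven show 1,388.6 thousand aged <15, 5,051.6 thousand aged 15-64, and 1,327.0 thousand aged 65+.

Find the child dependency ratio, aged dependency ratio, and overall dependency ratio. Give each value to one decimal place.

Youth dependency ratio: 27.5
Old-age dependency ratio: 26.3
Total dependency ratio: 53.8

Youth dependency ratio = 1,388.6 / 5,051.6 × 100 = 27.5
Old-age dependency ratio = 1,327.0 / 5,051.6 × 100 = 26.3
Total dependency ratio = (1,388.6 + 1,327.0) / 5,051.6 × 100 = 2,715.6 / 5,051.6 × 100 = 53.8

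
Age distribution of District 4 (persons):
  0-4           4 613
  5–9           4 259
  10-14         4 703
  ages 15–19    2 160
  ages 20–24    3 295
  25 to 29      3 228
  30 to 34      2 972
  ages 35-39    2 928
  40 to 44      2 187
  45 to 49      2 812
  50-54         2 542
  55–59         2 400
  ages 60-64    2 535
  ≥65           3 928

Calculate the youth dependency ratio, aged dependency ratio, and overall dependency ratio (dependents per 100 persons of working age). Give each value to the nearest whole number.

Youth dependency ratio: 50
Old-age dependency ratio: 15
Total dependency ratio: 65

0–14: 4 613 + 4 259 + 4 703 = 13 575
15–64: 2 160 + 3 295 + 3 228 + 2 972 + 2 928 + 2 187 + 2 812 + 2 542 + 2 400 + 2 535 = 27 059
65+: 3 928
Youth dependency ratio = 13 575 / 27 059 × 100 = 50
Old-age dependency ratio = 3 928 / 27 059 × 100 = 15
Total dependency ratio = (13 575 + 3 928) / 27 059 × 100 = 17 503 / 27 059 × 100 = 65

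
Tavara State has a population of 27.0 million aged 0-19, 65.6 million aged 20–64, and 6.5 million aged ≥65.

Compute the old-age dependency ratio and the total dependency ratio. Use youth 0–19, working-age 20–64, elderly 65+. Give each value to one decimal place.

Old-age dependency ratio: 9.9
Total dependency ratio: 51.1

Old-age dependency ratio = 6.5 / 65.6 × 100 = 9.9
Total dependency ratio = (27.0 + 6.5) / 65.6 × 100 = 33.5 / 65.6 × 100 = 51.1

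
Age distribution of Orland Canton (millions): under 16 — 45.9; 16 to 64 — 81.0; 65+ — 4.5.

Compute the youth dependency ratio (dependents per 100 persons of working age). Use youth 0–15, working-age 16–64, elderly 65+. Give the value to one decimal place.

Youth dependency ratio = 45.9 / 81.0 × 100 = 56.7

Youth dependency ratio: 56.7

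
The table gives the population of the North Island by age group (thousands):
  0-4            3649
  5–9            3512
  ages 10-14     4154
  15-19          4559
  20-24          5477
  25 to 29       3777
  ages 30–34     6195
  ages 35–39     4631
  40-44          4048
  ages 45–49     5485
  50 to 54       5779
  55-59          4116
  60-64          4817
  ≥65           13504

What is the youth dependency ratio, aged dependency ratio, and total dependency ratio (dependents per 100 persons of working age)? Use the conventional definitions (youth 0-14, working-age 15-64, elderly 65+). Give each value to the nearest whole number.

0–14: 3649 + 3512 + 4154 = 11315
15–64: 4559 + 5477 + 3777 + 6195 + 4631 + 4048 + 5485 + 5779 + 4116 + 4817 = 48884
65+: 13504
Youth dependency ratio = 11315 / 48884 × 100 = 23
Old-age dependency ratio = 13504 / 48884 × 100 = 28
Total dependency ratio = (11315 + 13504) / 48884 × 100 = 24819 / 48884 × 100 = 51

Youth dependency ratio: 23
Old-age dependency ratio: 28
Total dependency ratio: 51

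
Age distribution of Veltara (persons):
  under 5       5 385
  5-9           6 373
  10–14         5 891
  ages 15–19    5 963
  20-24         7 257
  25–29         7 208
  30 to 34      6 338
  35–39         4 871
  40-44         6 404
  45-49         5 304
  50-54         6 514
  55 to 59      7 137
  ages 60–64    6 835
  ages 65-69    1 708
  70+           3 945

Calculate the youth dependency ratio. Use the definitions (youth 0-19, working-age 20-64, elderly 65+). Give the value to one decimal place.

0–19: 5 385 + 6 373 + 5 891 + 5 963 = 23 612
20–64: 7 257 + 7 208 + 6 338 + 4 871 + 6 404 + 5 304 + 6 514 + 7 137 + 6 835 = 57 868
65+: 1 708 + 3 945 = 5 653
Youth dependency ratio = 23 612 / 57 868 × 100 = 40.8

Youth dependency ratio: 40.8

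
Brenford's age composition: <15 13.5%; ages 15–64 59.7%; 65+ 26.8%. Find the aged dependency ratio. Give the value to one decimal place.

Old-age dependency ratio: 44.9

Old-age dependency ratio = 26.8 / 59.7 × 100 = 44.9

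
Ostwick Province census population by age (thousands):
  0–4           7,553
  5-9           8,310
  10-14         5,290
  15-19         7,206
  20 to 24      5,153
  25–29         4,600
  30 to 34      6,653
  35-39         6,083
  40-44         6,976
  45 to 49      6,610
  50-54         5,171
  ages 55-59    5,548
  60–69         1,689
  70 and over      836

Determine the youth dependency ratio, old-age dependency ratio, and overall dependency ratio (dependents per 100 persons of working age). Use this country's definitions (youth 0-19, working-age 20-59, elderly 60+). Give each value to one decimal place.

0–19: 7,553 + 8,310 + 5,290 + 7,206 = 28,359
20–59: 5,153 + 4,600 + 6,653 + 6,083 + 6,976 + 6,610 + 5,171 + 5,548 = 46,794
60+: 1,689 + 836 = 2,525
Youth dependency ratio = 28,359 / 46,794 × 100 = 60.6
Old-age dependency ratio = 2,525 / 46,794 × 100 = 5.4
Total dependency ratio = (28,359 + 2,525) / 46,794 × 100 = 30,884 / 46,794 × 100 = 66.0

Youth dependency ratio: 60.6
Old-age dependency ratio: 5.4
Total dependency ratio: 66.0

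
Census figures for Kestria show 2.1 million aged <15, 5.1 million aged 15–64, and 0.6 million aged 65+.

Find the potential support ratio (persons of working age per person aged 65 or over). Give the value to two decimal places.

Potential support ratio: 8.50

Potential support ratio = 5.1 / 0.6 = 8.50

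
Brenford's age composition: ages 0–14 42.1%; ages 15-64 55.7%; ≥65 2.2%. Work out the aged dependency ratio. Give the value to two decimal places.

Old-age dependency ratio: 3.95

Old-age dependency ratio = 2.2 / 55.7 × 100 = 3.95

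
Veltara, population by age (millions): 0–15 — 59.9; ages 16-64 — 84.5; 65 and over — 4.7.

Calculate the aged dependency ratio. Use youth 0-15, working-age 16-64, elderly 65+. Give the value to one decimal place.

Old-age dependency ratio: 5.6

Old-age dependency ratio = 4.7 / 84.5 × 100 = 5.6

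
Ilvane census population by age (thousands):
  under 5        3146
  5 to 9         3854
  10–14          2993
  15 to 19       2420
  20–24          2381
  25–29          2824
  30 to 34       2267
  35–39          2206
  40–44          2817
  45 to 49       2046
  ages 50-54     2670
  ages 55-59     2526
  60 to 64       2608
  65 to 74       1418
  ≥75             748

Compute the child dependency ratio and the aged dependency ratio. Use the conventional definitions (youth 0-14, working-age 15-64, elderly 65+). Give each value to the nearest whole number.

0–14: 3146 + 3854 + 2993 = 9993
15–64: 2420 + 2381 + 2824 + 2267 + 2206 + 2817 + 2046 + 2670 + 2526 + 2608 = 24765
65+: 1418 + 748 = 2166
Youth dependency ratio = 9993 / 24765 × 100 = 40
Old-age dependency ratio = 2166 / 24765 × 100 = 9

Youth dependency ratio: 40
Old-age dependency ratio: 9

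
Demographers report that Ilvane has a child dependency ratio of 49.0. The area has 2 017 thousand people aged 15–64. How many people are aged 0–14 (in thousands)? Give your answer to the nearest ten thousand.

Youth dependency ratio = youth / working-age × 100
49.0 = Y / 2 017 × 100
⇒ 990

Aged 0–14: 990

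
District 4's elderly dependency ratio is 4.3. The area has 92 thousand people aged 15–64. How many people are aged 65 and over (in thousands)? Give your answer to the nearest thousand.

Aged 65 and over: 4

Old-age dependency ratio = elderly / working-age × 100
4.3 = E / 92 × 100
⇒ 4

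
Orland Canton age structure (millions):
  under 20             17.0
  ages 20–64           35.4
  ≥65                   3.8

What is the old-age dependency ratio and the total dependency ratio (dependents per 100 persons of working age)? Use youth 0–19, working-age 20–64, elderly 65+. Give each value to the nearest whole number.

Old-age dependency ratio: 11
Total dependency ratio: 59

Old-age dependency ratio = 3.8 / 35.4 × 100 = 11
Total dependency ratio = (17.0 + 3.8) / 35.4 × 100 = 20.8 / 35.4 × 100 = 59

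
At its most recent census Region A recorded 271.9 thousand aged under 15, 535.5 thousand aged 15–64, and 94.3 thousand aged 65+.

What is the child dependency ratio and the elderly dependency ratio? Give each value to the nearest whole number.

Youth dependency ratio: 51
Old-age dependency ratio: 18

Youth dependency ratio = 271.9 / 535.5 × 100 = 51
Old-age dependency ratio = 94.3 / 535.5 × 100 = 18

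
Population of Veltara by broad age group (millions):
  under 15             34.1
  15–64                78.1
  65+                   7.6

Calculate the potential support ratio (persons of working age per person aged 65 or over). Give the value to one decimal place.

Potential support ratio = 78.1 / 7.6 = 10.3

Potential support ratio: 10.3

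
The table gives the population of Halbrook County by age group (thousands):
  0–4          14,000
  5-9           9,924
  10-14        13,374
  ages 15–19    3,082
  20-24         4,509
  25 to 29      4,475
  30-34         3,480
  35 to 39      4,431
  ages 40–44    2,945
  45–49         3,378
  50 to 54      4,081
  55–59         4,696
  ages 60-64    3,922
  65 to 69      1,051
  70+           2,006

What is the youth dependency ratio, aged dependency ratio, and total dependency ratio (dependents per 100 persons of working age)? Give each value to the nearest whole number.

0–14: 14,000 + 9,924 + 13,374 = 37,298
15–64: 3,082 + 4,509 + 4,475 + 3,480 + 4,431 + 2,945 + 3,378 + 4,081 + 4,696 + 3,922 = 38,999
65+: 1,051 + 2,006 = 3,057
Youth dependency ratio = 37,298 / 38,999 × 100 = 96
Old-age dependency ratio = 3,057 / 38,999 × 100 = 8
Total dependency ratio = (37,298 + 3,057) / 38,999 × 100 = 40,355 / 38,999 × 100 = 103

Youth dependency ratio: 96
Old-age dependency ratio: 8
Total dependency ratio: 103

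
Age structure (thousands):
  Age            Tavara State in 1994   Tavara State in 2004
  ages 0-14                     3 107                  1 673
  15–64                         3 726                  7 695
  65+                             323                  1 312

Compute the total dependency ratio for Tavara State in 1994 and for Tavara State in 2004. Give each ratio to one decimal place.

Tavara State in 1994: 92.1
Tavara State in 2004: 38.8

Tavara State in 1994: (3 107 + 323) / 3 726 × 100 = 3 430 / 3 726 × 100 = 92.1
Tavara State in 2004: (1 673 + 1 312) / 7 695 × 100 = 2 985 / 7 695 × 100 = 38.8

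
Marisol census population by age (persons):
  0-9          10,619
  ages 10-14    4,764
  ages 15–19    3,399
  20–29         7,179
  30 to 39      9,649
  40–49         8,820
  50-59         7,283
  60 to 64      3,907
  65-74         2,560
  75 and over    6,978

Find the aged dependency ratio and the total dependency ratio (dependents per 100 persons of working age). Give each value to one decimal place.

Old-age dependency ratio: 23.7
Total dependency ratio: 61.9

0–14: 10,619 + 4,764 = 15,383
15–64: 3,399 + 7,179 + 9,649 + 8,820 + 7,283 + 3,907 = 40,237
65+: 2,560 + 6,978 = 9,538
Old-age dependency ratio = 9,538 / 40,237 × 100 = 23.7
Total dependency ratio = (15,383 + 9,538) / 40,237 × 100 = 24,921 / 40,237 × 100 = 61.9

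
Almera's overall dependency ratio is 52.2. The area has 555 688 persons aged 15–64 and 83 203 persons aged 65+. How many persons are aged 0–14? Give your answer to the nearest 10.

Aged 0–14: 206 870

Total dependency ratio = (youth + elderly) / working-age × 100
52.2 = (Y + 83 203) / 555 688 × 100
⇒ 206 870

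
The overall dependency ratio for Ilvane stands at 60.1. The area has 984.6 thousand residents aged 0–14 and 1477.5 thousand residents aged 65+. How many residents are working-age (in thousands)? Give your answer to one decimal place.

Working-age: 4096.7

Total dependency ratio = (youth + elderly) / working-age × 100
60.1 = (984.6 + 1477.5) / W × 100
⇒ 4096.7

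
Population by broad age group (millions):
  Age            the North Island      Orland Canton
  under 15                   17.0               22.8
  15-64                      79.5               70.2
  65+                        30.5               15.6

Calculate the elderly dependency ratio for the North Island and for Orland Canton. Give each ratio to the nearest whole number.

the North Island: 30.5 / 79.5 × 100 = 38
Orland Canton: 15.6 / 70.2 × 100 = 22

the North Island: 38
Orland Canton: 22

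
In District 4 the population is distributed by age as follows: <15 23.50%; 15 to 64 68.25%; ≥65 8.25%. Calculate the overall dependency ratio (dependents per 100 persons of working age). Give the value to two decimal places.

Total dependency ratio = (23.50 + 8.25) / 68.25 × 100 = 31.75 / 68.25 × 100 = 46.52

Total dependency ratio: 46.52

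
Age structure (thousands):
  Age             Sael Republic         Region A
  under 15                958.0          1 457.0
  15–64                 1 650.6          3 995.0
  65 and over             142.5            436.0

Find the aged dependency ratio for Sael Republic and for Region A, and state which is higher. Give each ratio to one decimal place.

Sael Republic: 142.5 / 1 650.6 × 100 = 8.6
Region A: 436.0 / 3 995.0 × 100 = 10.9

Sael Republic: 8.6
Region A: 10.9
Higher: Region A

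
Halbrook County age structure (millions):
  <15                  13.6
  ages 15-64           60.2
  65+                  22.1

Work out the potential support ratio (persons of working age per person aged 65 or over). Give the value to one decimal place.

Potential support ratio: 2.7

Potential support ratio = 60.2 / 22.1 = 2.7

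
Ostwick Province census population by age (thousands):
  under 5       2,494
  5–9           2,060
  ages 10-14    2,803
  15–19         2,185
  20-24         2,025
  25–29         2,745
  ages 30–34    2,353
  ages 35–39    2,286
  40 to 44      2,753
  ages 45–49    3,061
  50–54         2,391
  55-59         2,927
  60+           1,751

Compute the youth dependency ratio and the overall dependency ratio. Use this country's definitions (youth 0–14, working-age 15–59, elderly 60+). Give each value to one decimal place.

Youth dependency ratio: 32.4
Total dependency ratio: 40.1

0–14: 2,494 + 2,060 + 2,803 = 7,357
15–59: 2,185 + 2,025 + 2,745 + 2,353 + 2,286 + 2,753 + 3,061 + 2,391 + 2,927 = 22,726
60+: 1,751
Youth dependency ratio = 7,357 / 22,726 × 100 = 32.4
Total dependency ratio = (7,357 + 1,751) / 22,726 × 100 = 9,108 / 22,726 × 100 = 40.1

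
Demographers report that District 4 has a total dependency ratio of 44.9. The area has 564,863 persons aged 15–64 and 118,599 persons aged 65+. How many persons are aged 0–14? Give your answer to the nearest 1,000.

Aged 0–14: 135,000

Total dependency ratio = (youth + elderly) / working-age × 100
44.9 = (Y + 118,599) / 564,863 × 100
⇒ 135,000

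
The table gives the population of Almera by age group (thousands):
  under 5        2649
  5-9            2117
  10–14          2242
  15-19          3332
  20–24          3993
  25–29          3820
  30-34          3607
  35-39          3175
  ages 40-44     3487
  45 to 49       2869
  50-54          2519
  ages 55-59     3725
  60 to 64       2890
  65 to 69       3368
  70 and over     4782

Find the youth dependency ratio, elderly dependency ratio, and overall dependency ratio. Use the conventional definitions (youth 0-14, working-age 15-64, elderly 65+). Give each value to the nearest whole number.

Youth dependency ratio: 21
Old-age dependency ratio: 24
Total dependency ratio: 45

0–14: 2649 + 2117 + 2242 = 7008
15–64: 3332 + 3993 + 3820 + 3607 + 3175 + 3487 + 2869 + 2519 + 3725 + 2890 = 33417
65+: 3368 + 4782 = 8150
Youth dependency ratio = 7008 / 33417 × 100 = 21
Old-age dependency ratio = 8150 / 33417 × 100 = 24
Total dependency ratio = (7008 + 8150) / 33417 × 100 = 15158 / 33417 × 100 = 45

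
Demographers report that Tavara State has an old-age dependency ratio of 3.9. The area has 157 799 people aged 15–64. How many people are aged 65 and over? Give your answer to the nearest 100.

Aged 65 and over: 6 200

Old-age dependency ratio = elderly / working-age × 100
3.9 = E / 157 799 × 100
⇒ 6 200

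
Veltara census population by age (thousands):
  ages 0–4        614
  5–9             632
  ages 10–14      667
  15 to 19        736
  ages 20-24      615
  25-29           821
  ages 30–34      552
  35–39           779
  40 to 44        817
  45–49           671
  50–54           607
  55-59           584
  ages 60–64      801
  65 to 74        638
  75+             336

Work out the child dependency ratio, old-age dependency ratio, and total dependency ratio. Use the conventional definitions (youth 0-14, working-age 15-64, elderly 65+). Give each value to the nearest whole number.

Youth dependency ratio: 27
Old-age dependency ratio: 14
Total dependency ratio: 41

0–14: 614 + 632 + 667 = 1 913
15–64: 736 + 615 + 821 + 552 + 779 + 817 + 671 + 607 + 584 + 801 = 6 983
65+: 638 + 336 = 974
Youth dependency ratio = 1 913 / 6 983 × 100 = 27
Old-age dependency ratio = 974 / 6 983 × 100 = 14
Total dependency ratio = (1 913 + 974) / 6 983 × 100 = 2 887 / 6 983 × 100 = 41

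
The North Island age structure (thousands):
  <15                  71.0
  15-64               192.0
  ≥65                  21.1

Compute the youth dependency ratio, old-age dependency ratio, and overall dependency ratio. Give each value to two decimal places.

Youth dependency ratio = 71.0 / 192.0 × 100 = 36.98
Old-age dependency ratio = 21.1 / 192.0 × 100 = 10.99
Total dependency ratio = (71.0 + 21.1) / 192.0 × 100 = 92.1 / 192.0 × 100 = 47.97

Youth dependency ratio: 36.98
Old-age dependency ratio: 10.99
Total dependency ratio: 47.97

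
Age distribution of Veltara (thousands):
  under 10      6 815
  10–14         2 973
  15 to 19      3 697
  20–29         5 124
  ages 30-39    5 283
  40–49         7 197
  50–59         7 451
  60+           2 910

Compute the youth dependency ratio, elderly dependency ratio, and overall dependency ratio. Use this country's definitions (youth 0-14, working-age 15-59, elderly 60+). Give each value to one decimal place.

0–14: 6 815 + 2 973 = 9 788
15–59: 3 697 + 5 124 + 5 283 + 7 197 + 7 451 = 28 752
60+: 2 910
Youth dependency ratio = 9 788 / 28 752 × 100 = 34.0
Old-age dependency ratio = 2 910 / 28 752 × 100 = 10.1
Total dependency ratio = (9 788 + 2 910) / 28 752 × 100 = 12 698 / 28 752 × 100 = 44.2

Youth dependency ratio: 34.0
Old-age dependency ratio: 10.1
Total dependency ratio: 44.2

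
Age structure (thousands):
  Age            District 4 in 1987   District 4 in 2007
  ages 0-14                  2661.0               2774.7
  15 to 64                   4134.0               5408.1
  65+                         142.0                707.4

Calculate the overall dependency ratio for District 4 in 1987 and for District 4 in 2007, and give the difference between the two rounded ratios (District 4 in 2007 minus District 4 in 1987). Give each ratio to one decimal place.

District 4 in 1987: (2661.0 + 142.0) / 4134.0 × 100 = 2803.0 / 4134.0 × 100 = 67.8
District 4 in 2007: (2774.7 + 707.4) / 5408.1 × 100 = 3482.1 / 5408.1 × 100 = 64.4

District 4 in 1987: 67.8
District 4 in 2007: 64.4
Difference: -3.4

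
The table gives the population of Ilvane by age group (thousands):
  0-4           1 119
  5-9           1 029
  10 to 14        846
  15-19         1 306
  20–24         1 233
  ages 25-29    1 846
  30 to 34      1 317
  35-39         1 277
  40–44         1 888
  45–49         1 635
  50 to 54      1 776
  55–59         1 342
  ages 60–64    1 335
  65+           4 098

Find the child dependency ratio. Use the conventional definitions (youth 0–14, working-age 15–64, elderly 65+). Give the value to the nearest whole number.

Youth dependency ratio: 20

0–14: 1 119 + 1 029 + 846 = 2 994
15–64: 1 306 + 1 233 + 1 846 + 1 317 + 1 277 + 1 888 + 1 635 + 1 776 + 1 342 + 1 335 = 14 955
65+: 4 098
Youth dependency ratio = 2 994 / 14 955 × 100 = 20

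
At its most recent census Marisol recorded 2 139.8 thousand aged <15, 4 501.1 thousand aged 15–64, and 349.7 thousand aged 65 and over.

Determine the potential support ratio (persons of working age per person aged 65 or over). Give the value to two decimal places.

Potential support ratio: 12.87

Potential support ratio = 4 501.1 / 349.7 = 12.87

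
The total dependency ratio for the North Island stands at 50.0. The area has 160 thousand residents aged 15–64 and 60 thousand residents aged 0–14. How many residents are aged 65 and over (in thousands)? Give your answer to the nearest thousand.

Total dependency ratio = (youth + elderly) / working-age × 100
50.0 = (60 + E) / 160 × 100
⇒ 20

Aged 65 and over: 20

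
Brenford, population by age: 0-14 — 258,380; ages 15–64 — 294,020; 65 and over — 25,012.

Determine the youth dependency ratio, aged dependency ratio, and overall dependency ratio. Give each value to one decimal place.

Youth dependency ratio: 87.9
Old-age dependency ratio: 8.5
Total dependency ratio: 96.4

Youth dependency ratio = 258,380 / 294,020 × 100 = 87.9
Old-age dependency ratio = 25,012 / 294,020 × 100 = 8.5
Total dependency ratio = (258,380 + 25,012) / 294,020 × 100 = 283,392 / 294,020 × 100 = 96.4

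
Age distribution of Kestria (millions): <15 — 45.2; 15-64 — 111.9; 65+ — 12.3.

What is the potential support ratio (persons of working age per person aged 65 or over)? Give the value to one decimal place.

Potential support ratio: 9.1

Potential support ratio = 111.9 / 12.3 = 9.1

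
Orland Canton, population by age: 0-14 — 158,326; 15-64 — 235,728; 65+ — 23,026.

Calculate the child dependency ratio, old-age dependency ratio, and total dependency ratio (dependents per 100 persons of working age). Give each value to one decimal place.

Youth dependency ratio = 158,326 / 235,728 × 100 = 67.2
Old-age dependency ratio = 23,026 / 235,728 × 100 = 9.8
Total dependency ratio = (158,326 + 23,026) / 235,728 × 100 = 181,352 / 235,728 × 100 = 76.9

Youth dependency ratio: 67.2
Old-age dependency ratio: 9.8
Total dependency ratio: 76.9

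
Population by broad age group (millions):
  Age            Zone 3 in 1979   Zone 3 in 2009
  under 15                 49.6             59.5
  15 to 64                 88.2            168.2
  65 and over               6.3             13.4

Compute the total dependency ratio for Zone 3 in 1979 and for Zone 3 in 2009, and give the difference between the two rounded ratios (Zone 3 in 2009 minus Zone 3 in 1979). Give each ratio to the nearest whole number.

Zone 3 in 1979: (49.6 + 6.3) / 88.2 × 100 = 55.9 / 88.2 × 100 = 63
Zone 3 in 2009: (59.5 + 13.4) / 168.2 × 100 = 72.9 / 168.2 × 100 = 43

Zone 3 in 1979: 63
Zone 3 in 2009: 43
Difference: -20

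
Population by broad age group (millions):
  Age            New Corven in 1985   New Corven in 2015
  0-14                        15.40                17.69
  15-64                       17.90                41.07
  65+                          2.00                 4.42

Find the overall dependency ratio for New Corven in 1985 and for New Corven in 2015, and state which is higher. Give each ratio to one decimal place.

New Corven in 1985: (15.40 + 2.00) / 17.90 × 100 = 17.40 / 17.90 × 100 = 97.2
New Corven in 2015: (17.69 + 4.42) / 41.07 × 100 = 22.11 / 41.07 × 100 = 53.8

New Corven in 1985: 97.2
New Corven in 2015: 53.8
Higher: New Corven in 1985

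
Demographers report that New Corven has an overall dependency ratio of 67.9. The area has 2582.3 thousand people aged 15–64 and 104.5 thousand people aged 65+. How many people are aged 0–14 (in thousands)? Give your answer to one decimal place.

Aged 0–14: 1648.9

Total dependency ratio = (youth + elderly) / working-age × 100
67.9 = (Y + 104.5) / 2582.3 × 100
⇒ 1648.9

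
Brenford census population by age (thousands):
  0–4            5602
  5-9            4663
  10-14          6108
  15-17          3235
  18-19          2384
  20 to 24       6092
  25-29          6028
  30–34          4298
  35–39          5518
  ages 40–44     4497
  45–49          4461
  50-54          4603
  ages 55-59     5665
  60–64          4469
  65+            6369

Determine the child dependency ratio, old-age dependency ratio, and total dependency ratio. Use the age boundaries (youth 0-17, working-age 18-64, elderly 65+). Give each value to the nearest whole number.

0–17: 5602 + 4663 + 6108 + 3235 = 19608
18–64: 2384 + 6092 + 6028 + 4298 + 5518 + 4497 + 4461 + 4603 + 5665 + 4469 = 48015
65+: 6369
Youth dependency ratio = 19608 / 48015 × 100 = 41
Old-age dependency ratio = 6369 / 48015 × 100 = 13
Total dependency ratio = (19608 + 6369) / 48015 × 100 = 25977 / 48015 × 100 = 54

Youth dependency ratio: 41
Old-age dependency ratio: 13
Total dependency ratio: 54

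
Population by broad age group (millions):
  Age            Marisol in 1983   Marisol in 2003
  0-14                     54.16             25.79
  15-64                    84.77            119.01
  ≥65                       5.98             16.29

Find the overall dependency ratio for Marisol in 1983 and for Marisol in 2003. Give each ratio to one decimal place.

Marisol in 1983: 70.9
Marisol in 2003: 35.4

Marisol in 1983: (54.16 + 5.98) / 84.77 × 100 = 60.14 / 84.77 × 100 = 70.9
Marisol in 2003: (25.79 + 16.29) / 119.01 × 100 = 42.08 / 119.01 × 100 = 35.4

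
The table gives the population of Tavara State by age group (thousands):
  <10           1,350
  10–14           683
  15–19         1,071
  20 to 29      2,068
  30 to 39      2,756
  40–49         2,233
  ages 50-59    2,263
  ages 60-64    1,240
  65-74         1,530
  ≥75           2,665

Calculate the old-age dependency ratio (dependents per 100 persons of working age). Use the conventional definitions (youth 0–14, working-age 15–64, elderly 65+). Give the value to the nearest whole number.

Old-age dependency ratio: 36

0–14: 1,350 + 683 = 2,033
15–64: 1,071 + 2,068 + 2,756 + 2,233 + 2,263 + 1,240 = 11,631
65+: 1,530 + 2,665 = 4,195
Old-age dependency ratio = 4,195 / 11,631 × 100 = 36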